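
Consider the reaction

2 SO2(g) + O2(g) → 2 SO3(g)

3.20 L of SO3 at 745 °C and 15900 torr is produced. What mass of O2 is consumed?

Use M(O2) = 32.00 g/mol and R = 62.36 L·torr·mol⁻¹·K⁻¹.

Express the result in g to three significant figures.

n(SO3) = PV/RT = (15900 × 3.20) / (62.36 × 1018.15) = 0.8014 mol
n(O2) = (1/2) × 0.8014 = 0.4007 mol
m(O2) = 0.4007 × 32.00 = 12.82 g

12.8 g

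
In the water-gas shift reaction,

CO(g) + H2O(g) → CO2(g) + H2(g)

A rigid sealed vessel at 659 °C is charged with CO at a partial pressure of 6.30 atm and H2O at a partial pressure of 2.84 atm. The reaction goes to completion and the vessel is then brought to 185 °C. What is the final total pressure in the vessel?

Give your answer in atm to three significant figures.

Because the vessel is rigid and T is held at 659 °C, work the stoichiometry in partial pressures (P_i = n_iRT/V).
P(H2O) required for 6.30 atm of CO = (1/1) × 6.30 = 6.300 atm; available 2.84 atm, so H2O is limiting.
P(CO) remaining = 6.30 − (1/1) × 2.84 = 3.460 atm
P(gaseous products) = (1+1)/1 × 2.84 = 5.680 atm
P_total at 659 °C = 3.460 + 5.680 = 9.140 atm
Scaling to 185 °C: P = 9.140 × 458.15/932.15 = 4.492 atm

4.49 atm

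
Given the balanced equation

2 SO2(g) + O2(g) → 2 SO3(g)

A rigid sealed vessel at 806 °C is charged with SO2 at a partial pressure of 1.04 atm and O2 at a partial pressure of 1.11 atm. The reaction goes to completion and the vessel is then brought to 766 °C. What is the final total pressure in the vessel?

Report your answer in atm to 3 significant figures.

1.57 atm

Because the vessel is rigid and T is held at 806 °C, work the stoichiometry in partial pressures (P_i = n_iRT/V).
P(O2) required for 1.04 atm of SO2 = (1/2) × 1.04 = 0.5200 atm; available 1.11 atm, so SO2 is limiting.
P(O2) remaining = 1.11 − (1/2) × 1.04 = 0.5900 atm
P(gaseous products) = (2)/2 × 1.04 = 1.040 atm
P_total at 806 °C = 0.5900 + 1.040 = 1.630 atm
Scaling to 766 °C: P = 1.630 × 1039.15/1079.15 = 1.570 atm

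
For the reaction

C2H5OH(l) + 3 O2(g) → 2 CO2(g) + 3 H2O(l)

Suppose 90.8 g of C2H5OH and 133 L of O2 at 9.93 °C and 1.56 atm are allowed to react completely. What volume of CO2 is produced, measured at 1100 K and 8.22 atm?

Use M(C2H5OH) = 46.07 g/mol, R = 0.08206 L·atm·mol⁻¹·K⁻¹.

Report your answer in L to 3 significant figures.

43.3 L

n(C2H5OH) = 90.8 / 46.07 = 1.971 mol
n(O2) = PV/RT = (1.56 × 133) / (0.08206 × 283.08) = 8.932 mol
For 1.971 mol C2H5OH, stoichiometry requires (3/1) × 1.971 = 5.913 mol O2; 8.932 mol is available, so C2H5OH is limiting.
n(CO2) = (2/1) × 1.971 = 3.942 mol
V(CO2) = nRT/P = 3.942 × 0.08206 × 1100 / 8.22 = 43.29 L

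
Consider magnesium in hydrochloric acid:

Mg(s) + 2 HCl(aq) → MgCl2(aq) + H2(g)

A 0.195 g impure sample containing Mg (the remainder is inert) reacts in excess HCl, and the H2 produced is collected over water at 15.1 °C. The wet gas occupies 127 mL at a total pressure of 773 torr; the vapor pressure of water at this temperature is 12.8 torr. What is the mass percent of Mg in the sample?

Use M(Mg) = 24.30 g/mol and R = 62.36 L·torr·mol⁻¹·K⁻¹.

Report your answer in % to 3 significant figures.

66.9 %

P(H2) = 773 − 12.8 = 760.2 torr
n(H2) = PV/RT = (760.2 × 0.1270) / (62.36 × 288.25) = 0.005371 mol
n(Mg) = (1/1) × 0.005371 = 0.005371 mol
m(Mg) = 0.005371 × 24.30 = 0.1305 g
%Mg = 0.1305 / 0.195 × 100 = 66.92%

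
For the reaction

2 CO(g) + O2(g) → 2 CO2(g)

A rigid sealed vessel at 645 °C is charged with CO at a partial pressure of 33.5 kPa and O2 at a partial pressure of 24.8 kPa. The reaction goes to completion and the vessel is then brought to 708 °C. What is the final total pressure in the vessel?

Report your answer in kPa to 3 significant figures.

44.4 kPa

With V and T fixed, P_i ∝ n_i, so the mole ratios apply directly to partial pressures at 645 °C.
P(O2) required for 33.5 kPa of CO = (1/2) × 33.5 = 16.75 kPa; available 24.8 kPa, so CO is limiting.
P(O2) remaining = 24.8 − (1/2) × 33.5 = 8.050 kPa
P(gaseous products) = (2)/2 × 33.5 = 33.50 kPa
P_total at 645 °C = 8.050 + 33.50 = 41.55 kPa
Scaling to 708 °C: P = 41.55 × 981.15/918.15 = 44.40 kPa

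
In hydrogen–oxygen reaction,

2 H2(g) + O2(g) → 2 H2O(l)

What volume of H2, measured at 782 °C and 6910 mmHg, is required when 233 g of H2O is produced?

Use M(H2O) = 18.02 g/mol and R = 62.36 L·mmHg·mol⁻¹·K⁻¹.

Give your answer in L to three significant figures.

123 L

n(H2O) = 233.0 / 18.02 = 12.93 mol
n(H2) = (2/2) × 12.93 = 12.93 mol
V = nRT/P = 12.93 × 62.36 × 1055.15 / 6910 = 123.1 L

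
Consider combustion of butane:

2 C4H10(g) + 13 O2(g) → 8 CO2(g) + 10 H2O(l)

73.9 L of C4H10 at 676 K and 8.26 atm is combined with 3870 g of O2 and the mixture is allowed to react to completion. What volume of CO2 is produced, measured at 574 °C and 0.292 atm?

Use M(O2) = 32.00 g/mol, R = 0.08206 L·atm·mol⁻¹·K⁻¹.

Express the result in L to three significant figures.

n(C4H10) = PV/RT = (8.26 × 73.9) / (0.08206 × 676) = 11.00 mol
n(O2) = 3870 / 32.00 = 120.9 mol
For 11.00 mol C4H10, stoichiometry requires (13/2) × 11.00 = 71.50 mol O2; 120.9 mol is available, so C4H10 is limiting.
n(CO2) = (8/2) × 11.00 = 44.00 mol
V(CO2) = nRT/P = 44.00 × 0.08206 × 847.15 / 0.292 = 10480 L

10500 L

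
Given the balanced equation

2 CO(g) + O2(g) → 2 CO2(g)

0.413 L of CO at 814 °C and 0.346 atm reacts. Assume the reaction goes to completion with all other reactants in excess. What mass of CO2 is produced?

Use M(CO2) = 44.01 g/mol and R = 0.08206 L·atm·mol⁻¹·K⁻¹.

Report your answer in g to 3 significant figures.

n(CO) = PV/RT = (0.346 × 0.413) / (0.08206 × 1087.15) = 0.001602 mol
n(CO2) = (2/2) × 0.001602 = 0.001602 mol
m(CO2) = 0.001602 × 44.01 = 0.07050 g

0.0705 g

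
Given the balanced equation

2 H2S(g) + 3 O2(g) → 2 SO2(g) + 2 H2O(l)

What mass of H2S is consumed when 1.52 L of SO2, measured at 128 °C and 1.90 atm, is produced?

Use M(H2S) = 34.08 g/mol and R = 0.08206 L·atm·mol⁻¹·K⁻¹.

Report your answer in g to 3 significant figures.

n(SO2) = PV/RT = (1.90 × 1.52) / (0.08206 × 401.15) = 0.08773 mol
n(H2S) = (2/2) × 0.08773 = 0.08773 mol
m(H2S) = 0.08773 × 34.08 = 2.990 g

2.99 g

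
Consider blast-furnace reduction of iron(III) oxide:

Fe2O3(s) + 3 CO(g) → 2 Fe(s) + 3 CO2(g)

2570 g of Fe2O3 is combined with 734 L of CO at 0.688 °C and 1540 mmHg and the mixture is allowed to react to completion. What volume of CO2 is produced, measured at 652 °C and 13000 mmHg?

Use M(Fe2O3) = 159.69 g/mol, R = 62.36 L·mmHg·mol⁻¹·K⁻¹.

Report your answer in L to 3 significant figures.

n(Fe2O3) = 2570 / 159.69 = 16.09 mol
n(CO) = PV/RT = (1540 × 734) / (62.36 × 273.838) = 66.19 mol
For 16.09 mol Fe2O3, stoichiometry requires (3/1) × 16.09 = 48.27 mol CO; 66.19 mol is available, so Fe2O3 is limiting.
n(CO2) = (3/1) × 16.09 = 48.27 mol
V(CO2) = nRT/P = 48.27 × 62.36 × 925.15 / 13000 = 214.2 L

214 L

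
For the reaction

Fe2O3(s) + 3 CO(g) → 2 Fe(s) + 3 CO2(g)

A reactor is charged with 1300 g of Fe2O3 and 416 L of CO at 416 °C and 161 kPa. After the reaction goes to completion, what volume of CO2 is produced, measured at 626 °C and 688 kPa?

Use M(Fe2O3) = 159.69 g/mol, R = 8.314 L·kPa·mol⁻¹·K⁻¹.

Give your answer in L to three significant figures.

n(Fe2O3) = 1300 / 159.69 = 8.141 mol
n(CO) = PV/RT = (161 × 416) / (8.314 × 689.15) = 11.69 mol
For 8.141 mol Fe2O3, stoichiometry requires (3/1) × 8.141 = 24.42 mol CO; 11.69 mol is available, so CO is limiting.
n(CO2) = (3/3) × 11.69 = 11.69 mol
V(CO2) = nRT/P = 11.69 × 8.314 × 899.15 / 688 = 127.0 L

127 L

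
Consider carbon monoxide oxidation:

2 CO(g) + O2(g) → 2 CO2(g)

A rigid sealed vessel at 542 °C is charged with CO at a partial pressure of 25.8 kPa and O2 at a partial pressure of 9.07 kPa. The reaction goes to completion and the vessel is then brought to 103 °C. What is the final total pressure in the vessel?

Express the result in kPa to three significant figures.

11.9 kPa

At constant V, partial pressures at 542 °C are proportional to moles, so apply stoichiometry directly to pressures.
P(O2) required for 25.8 kPa of CO = (1/2) × 25.8 = 12.90 kPa; available 9.07 kPa, so O2 is limiting.
P(CO) remaining = 25.8 − (2/1) × 9.07 = 7.660 kPa
P(gaseous products) = (2)/1 × 9.07 = 18.14 kPa
P_total at 542 °C = 7.660 + 18.14 = 25.80 kPa
Scaling to 103 °C: P = 25.80 × 376.15/815.15 = 11.91 kPa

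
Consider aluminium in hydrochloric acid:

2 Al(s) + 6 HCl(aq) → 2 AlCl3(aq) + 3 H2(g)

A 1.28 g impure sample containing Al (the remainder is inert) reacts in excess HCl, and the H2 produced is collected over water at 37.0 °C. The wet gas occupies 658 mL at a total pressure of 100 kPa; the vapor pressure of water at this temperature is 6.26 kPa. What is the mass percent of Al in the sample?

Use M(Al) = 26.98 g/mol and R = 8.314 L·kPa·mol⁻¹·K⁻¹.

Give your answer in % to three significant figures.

P(H2) = 100 − 6.26 = 93.74 kPa
n(H2) = PV/RT = (93.74 × 0.6580) / (8.314 × 310.15) = 0.02392 mol
n(Al) = (2/3) × 0.02392 = 0.01595 mol
m(Al) = 0.01595 × 26.98 = 0.4303 g
%Al = 0.4303 / 1.28 × 100 = 33.62%

33.6 %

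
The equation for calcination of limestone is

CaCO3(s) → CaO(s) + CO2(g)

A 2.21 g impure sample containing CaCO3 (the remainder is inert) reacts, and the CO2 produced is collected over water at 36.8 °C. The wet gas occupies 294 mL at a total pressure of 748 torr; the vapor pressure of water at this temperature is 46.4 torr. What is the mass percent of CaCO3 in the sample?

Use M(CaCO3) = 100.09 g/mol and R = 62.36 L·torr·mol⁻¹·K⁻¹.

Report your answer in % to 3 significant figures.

48.3 %

P(CO2) = 748 − 46.4 = 701.6 torr
n(CO2) = PV/RT = (701.6 × 0.2940) / (62.36 × 309.95) = 0.01067 mol
n(CaCO3) = (1/1) × 0.01067 = 0.01067 mol
m(CaCO3) = 0.01067 × 100.09 = 1.068 g
%CaCO3 = 1.068 / 2.21 × 100 = 48.33%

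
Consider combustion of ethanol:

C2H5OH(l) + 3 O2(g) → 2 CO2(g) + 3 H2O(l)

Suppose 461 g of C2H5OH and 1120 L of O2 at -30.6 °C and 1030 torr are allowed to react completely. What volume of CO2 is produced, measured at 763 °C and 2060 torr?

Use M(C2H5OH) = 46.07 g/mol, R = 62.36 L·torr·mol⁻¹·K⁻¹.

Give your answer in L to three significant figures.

628 L

n(C2H5OH) = 461 / 46.07 = 10.01 mol
n(O2) = PV/RT = (1030 × 1120) / (62.36 × 242.55) = 76.27 mol
For 10.01 mol C2H5OH, stoichiometry requires (3/1) × 10.01 = 30.03 mol O2; 76.27 mol is available, so C2H5OH is limiting.
n(CO2) = (2/1) × 10.01 = 20.02 mol
V(CO2) = nRT/P = 20.02 × 62.36 × 1036.15 / 2060 = 628.0 L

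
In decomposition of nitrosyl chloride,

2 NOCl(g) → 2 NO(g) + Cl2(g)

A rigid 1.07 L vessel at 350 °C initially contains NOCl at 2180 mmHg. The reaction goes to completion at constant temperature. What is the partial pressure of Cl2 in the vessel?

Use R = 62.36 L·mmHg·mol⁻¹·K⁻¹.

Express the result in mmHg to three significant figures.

n(NOCl)₀ = PV/RT = (2180 × 1.07) / (62.36 × 623.15) = 0.06003 mol
n(Cl2) = (1/2) × 0.06003 = 0.03002 mol
P(Cl2) = nRT/V = 0.03002 × 62.36 × 623.15 / 1.07 = 1090 mmHg

1090 mmHg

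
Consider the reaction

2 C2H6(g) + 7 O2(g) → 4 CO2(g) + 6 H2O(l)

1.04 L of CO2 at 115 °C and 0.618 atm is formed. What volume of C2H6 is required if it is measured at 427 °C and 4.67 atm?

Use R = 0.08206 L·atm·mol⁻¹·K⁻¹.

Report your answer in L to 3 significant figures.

n(CO2) = PV/RT = (0.618 × 1.04) / (0.08206 × 388.15) = 0.02018 mol
n(C2H6) = (2/4) × 0.02018 = 0.01009 mol
V = nRT/P = 0.01009 × 0.08206 × 700.15 / 4.67 = 0.1241 L

0.124 L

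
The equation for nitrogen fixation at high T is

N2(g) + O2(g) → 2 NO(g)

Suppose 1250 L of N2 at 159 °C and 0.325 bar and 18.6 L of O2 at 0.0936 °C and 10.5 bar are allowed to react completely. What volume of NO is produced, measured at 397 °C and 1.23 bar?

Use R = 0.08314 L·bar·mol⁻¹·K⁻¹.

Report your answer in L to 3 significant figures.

n(N2) = PV/RT = (0.325 × 1250) / (0.08314 × 432.15) = 11.31 mol
n(O2) = PV/RT = (10.5 × 18.6) / (0.08314 × 273.2436) = 8.597 mol
For 11.31 mol N2, stoichiometry requires (1/1) × 11.31 = 11.31 mol O2; 8.597 mol is available, so O2 is limiting.
n(NO) = (2/1) × 8.597 = 17.19 mol
V(NO) = nRT/P = 17.19 × 0.08314 × 670.15 / 1.23 = 778.7 L

779 L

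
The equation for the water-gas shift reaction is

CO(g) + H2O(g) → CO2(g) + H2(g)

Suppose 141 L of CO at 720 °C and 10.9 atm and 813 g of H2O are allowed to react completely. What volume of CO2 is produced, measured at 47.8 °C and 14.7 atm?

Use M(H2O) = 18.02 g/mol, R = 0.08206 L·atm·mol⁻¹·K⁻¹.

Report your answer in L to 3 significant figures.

n(CO) = PV/RT = (10.9 × 141) / (0.08206 × 993.15) = 18.86 mol
n(H2O) = 813 / 18.02 = 45.12 mol
For 18.86 mol CO, stoichiometry requires (1/1) × 18.86 = 18.86 mol H2O; 45.12 mol is available, so CO is limiting.
n(CO2) = (1/1) × 18.86 = 18.86 mol
V(CO2) = nRT/P = 18.86 × 0.08206 × 320.95 / 14.7 = 33.79 L

33.8 L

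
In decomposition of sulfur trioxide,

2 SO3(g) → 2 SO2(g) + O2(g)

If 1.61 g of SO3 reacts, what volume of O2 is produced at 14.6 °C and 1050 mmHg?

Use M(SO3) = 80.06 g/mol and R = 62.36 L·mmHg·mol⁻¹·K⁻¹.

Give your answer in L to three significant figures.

0.172 L

n(SO3) = 1.610 / 80.06 = 0.02011 mol
n(O2) = (1/2) × 0.02011 = 0.01005 mol
V = nRT/P = 0.01005 × 62.36 × 287.75 / 1050 = 0.1718 L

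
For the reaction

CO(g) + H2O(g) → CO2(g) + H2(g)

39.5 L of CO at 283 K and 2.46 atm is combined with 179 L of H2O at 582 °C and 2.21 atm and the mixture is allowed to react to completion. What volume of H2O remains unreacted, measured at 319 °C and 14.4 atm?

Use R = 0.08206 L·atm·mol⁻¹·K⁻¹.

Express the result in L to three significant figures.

4.90 L

n(CO) = PV/RT = (2.46 × 39.5) / (0.08206 × 283) = 4.184 mol
n(H2O) = PV/RT = (2.21 × 179) / (0.08206 × 855.15) = 5.637 mol
For 4.184 mol CO, stoichiometry requires (1/1) × 4.184 = 4.184 mol H2O; 5.637 mol is available, so CO is limiting.
n(H2O) consumed = (1/1) × 4.184 = 4.184 mol; remaining = 5.637 − 4.184 = 1.453 mol
V(H2O) = nRT/P = 1.453 × 0.08206 × 592.15 / 14.4 = 4.903 L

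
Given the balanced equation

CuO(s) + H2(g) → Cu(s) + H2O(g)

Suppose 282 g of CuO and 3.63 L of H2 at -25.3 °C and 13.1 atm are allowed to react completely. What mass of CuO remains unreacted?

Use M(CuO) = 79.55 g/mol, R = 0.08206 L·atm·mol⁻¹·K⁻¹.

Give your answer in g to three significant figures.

n(CuO) = 282 / 79.55 = 3.545 mol
n(H2) = PV/RT = (13.1 × 3.63) / (0.08206 × 247.85) = 2.338 mol
For 3.545 mol CuO, stoichiometry requires (1/1) × 3.545 = 3.545 mol H2; 2.338 mol is available, so H2 is limiting.
n(CuO) consumed = (1/1) × 2.338 = 2.338 mol; remaining = 3.545 − 2.338 = 1.207 mol
m(CuO) = 1.207 × 79.55 = 96.02 g

96.0 g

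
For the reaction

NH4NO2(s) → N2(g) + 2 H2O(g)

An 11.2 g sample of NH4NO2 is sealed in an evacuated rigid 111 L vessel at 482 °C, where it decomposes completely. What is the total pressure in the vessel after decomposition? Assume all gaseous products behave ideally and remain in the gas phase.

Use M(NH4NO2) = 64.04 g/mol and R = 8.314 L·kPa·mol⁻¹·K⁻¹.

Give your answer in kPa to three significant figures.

n(NH4NO2) = 11.2 / 64.04 = 0.1749 mol
n(gas produced) = (3/1) × 0.1749 = 0.5247 mol
P = nRT/V = 0.5247 × 8.314 × 755.15 / 111 = 29.68 kPa

29.7 kPa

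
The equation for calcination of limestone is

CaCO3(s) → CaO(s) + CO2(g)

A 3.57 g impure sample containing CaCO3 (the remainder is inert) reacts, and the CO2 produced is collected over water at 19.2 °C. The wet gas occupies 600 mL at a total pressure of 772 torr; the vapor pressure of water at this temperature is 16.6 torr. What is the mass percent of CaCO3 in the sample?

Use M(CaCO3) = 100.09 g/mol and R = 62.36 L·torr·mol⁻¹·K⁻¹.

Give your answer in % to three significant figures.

P(CO2) = 772 − 16.6 = 755.4 torr
n(CO2) = PV/RT = (755.4 × 0.6000) / (62.36 × 292.35) = 0.02486 mol
n(CaCO3) = (1/1) × 0.02486 = 0.02486 mol
m(CaCO3) = 0.02486 × 100.09 = 2.488 g
%CaCO3 = 2.488 / 3.57 × 100 = 69.69%

69.7 %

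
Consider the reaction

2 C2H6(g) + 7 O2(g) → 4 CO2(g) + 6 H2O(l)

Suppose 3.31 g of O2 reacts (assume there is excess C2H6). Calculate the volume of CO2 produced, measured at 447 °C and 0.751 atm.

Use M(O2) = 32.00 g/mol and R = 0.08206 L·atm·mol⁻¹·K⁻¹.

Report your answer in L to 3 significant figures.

n(O2) = 3.310 / 32.00 = 0.1034 mol
n(CO2) = (4/7) × 0.1034 = 0.05909 mol
V = nRT/P = 0.05909 × 0.08206 × 720.15 / 0.751 = 4.650 L

4.65 L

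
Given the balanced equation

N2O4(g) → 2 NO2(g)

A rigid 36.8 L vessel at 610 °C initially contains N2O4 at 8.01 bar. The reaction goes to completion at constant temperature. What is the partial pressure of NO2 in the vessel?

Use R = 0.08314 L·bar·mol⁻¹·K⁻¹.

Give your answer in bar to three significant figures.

n(N2O4)₀ = PV/RT = (8.01 × 36.8) / (0.08314 × 883.15) = 4.015 mol
n(NO2) = (2/1) × 4.015 = 8.030 mol
P(NO2) = nRT/V = 8.030 × 0.08314 × 883.15 / 36.8 = 16.02 bar

16.0 bar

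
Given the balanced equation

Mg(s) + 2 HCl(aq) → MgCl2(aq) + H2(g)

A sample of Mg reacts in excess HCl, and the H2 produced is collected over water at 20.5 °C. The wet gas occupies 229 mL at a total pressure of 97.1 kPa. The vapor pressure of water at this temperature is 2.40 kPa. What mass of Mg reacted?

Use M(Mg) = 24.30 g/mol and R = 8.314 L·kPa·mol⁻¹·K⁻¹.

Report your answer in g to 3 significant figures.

0.216 g

P(H2) = 97.1 − 2.40 = 94.70 kPa
n(H2) = PV/RT = (94.70 × 0.2290) / (8.314 × 293.65) = 0.008883 mol
n(Mg) = (1/1) × 0.008883 = 0.008883 mol
m(Mg) = 0.008883 × 24.30 = 0.2159 g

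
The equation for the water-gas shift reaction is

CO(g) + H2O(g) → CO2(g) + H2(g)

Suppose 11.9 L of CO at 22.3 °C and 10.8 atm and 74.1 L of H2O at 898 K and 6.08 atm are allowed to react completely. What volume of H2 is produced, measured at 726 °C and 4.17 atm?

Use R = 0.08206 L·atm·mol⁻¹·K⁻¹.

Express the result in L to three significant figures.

n(CO) = PV/RT = (10.8 × 11.9) / (0.08206 × 295.45) = 5.301 mol
n(H2O) = PV/RT = (6.08 × 74.1) / (0.08206 × 898) = 6.114 mol
For 5.301 mol CO, stoichiometry requires (1/1) × 5.301 = 5.301 mol H2O; 6.114 mol is available, so CO is limiting.
n(H2) = (1/1) × 5.301 = 5.301 mol
V(H2) = nRT/P = 5.301 × 0.08206 × 999.15 / 4.17 = 104.2 L

104 L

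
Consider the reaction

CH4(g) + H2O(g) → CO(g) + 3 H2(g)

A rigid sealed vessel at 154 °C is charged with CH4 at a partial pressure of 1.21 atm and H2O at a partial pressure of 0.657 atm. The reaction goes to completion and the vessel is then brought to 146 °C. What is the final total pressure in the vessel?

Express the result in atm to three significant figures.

With V and T fixed, P_i ∝ n_i, so the mole ratios apply directly to partial pressures at 154 °C.
P(H2O) required for 1.21 atm of CH4 = (1/1) × 1.21 = 1.210 atm; available 0.657 atm, so H2O is limiting.
P(CH4) remaining = 1.21 − (1/1) × 0.657 = 0.5530 atm
P(gaseous products) = (1+3)/1 × 0.657 = 2.628 atm
P_total at 154 °C = 0.5530 + 2.628 = 3.181 atm
Scaling to 146 °C: P = 3.181 × 419.15/427.15 = 3.121 atm

3.12 atm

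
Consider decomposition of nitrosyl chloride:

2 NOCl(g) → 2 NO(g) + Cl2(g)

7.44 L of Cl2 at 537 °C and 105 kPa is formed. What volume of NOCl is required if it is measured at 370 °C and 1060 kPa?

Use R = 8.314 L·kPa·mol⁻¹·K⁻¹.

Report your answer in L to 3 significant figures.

1.17 L

n(Cl2) = PV/RT = (105 × 7.44) / (8.314 × 810.15) = 0.1160 mol
n(NOCl) = (2/1) × 0.1160 = 0.2320 mol
V = nRT/P = 0.2320 × 8.314 × 643.15 / 1060 = 1.170 L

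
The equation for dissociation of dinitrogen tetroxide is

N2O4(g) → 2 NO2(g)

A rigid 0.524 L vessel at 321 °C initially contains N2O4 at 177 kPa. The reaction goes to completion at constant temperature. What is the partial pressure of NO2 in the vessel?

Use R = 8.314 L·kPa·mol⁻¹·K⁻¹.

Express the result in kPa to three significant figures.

n(N2O4)₀ = PV/RT = (177 × 0.524) / (8.314 × 594.15) = 0.01878 mol
n(NO2) = (2/1) × 0.01878 = 0.03756 mol
P(NO2) = nRT/V = 0.03756 × 8.314 × 594.15 / 0.524 = 354.1 kPa

354 kPa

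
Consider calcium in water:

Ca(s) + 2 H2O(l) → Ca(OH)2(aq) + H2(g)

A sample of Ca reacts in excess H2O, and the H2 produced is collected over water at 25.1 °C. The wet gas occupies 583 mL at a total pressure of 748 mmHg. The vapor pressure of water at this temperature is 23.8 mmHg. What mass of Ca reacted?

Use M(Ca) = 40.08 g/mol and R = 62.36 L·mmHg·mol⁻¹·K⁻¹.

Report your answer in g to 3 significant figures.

0.910 g

P(H2) = 748 − 23.8 = 724.2 mmHg
n(H2) = PV/RT = (724.2 × 0.5830) / (62.36 × 298.25) = 0.02270 mol
n(Ca) = (1/1) × 0.02270 = 0.02270 mol
m(Ca) = 0.02270 × 40.08 = 0.9098 g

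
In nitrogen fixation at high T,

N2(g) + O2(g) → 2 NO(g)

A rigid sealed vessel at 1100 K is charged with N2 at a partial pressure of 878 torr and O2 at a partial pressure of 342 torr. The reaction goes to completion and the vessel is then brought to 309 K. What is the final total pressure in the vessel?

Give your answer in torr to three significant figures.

At constant V, partial pressures at 1100 K are proportional to moles, so apply stoichiometry directly to pressures.
P(O2) required for 878 torr of N2 = (1/1) × 878 = 878.0 torr; available 342 torr, so O2 is limiting.
P(N2) remaining = 878 − (1/1) × 342 = 536.0 torr
P(gaseous products) = (2)/1 × 342 = 684.0 torr
P_total at 1100 K = 536.0 + 684.0 = 1220 torr
Scaling to 309 K: P = 1220 × 309/1100 = 342.7 torr

343 torr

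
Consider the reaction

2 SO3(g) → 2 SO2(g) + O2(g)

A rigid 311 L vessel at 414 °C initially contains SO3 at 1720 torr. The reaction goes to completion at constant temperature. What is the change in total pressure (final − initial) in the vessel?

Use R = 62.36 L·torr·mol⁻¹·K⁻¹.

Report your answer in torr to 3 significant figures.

860 torr

Since T and V are fixed, P_final/P_initial = n_final/n_initial = 3/2.
P_final = (3/2) × 1720 = 2580 torr; ΔP = 2580 − 1720 = 860.0 torr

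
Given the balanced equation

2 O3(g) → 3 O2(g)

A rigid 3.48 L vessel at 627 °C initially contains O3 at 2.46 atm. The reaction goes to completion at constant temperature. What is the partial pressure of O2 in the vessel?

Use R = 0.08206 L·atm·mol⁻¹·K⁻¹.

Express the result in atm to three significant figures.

n(O3)₀ = PV/RT = (2.46 × 3.48) / (0.08206 × 900.15) = 0.1159 mol
n(O2) = (3/2) × 0.1159 = 0.1739 mol
P(O2) = nRT/V = 0.1739 × 0.08206 × 900.15 / 3.48 = 3.691 atm

3.69 atm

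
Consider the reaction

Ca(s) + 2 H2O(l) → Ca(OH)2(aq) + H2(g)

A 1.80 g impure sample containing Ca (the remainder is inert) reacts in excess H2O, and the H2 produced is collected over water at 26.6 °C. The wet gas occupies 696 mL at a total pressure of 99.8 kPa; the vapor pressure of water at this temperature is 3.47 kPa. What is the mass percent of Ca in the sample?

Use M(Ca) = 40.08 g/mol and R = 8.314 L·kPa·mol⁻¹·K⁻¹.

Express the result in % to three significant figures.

59.9 %

P(H2) = 99.8 − 3.47 = 96.33 kPa
n(H2) = PV/RT = (96.33 × 0.6960) / (8.314 × 299.75) = 0.02690 mol
n(Ca) = (1/1) × 0.02690 = 0.02690 mol
m(Ca) = 0.02690 × 40.08 = 1.078 g
%Ca = 1.078 / 1.80 × 100 = 59.89%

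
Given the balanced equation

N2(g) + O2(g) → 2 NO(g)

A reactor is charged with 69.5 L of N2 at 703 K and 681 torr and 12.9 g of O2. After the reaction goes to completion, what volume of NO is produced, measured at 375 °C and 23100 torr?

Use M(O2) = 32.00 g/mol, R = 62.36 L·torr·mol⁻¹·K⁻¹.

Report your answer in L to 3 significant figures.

n(N2) = PV/RT = (681 × 69.5) / (62.36 × 703) = 1.080 mol
n(O2) = 12.9 / 32.00 = 0.4031 mol
For 1.080 mol N2, stoichiometry requires (1/1) × 1.080 = 1.080 mol O2; 0.4031 mol is available, so O2 is limiting.
n(NO) = (2/1) × 0.4031 = 0.8062 mol
V(NO) = nRT/P = 0.8062 × 62.36 × 648.15 / 23100 = 1.411 L

1.41 L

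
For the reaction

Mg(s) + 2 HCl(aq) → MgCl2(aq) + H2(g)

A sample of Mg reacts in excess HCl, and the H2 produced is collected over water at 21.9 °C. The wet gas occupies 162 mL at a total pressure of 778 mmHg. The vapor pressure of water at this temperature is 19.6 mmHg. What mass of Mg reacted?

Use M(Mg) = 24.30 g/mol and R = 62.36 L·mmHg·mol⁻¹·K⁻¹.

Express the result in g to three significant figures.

P(H2) = 778 − 19.6 = 758.4 mmHg
n(H2) = PV/RT = (758.4 × 0.1620) / (62.36 × 295.05) = 0.006677 mol
n(Mg) = (1/1) × 0.006677 = 0.006677 mol
m(Mg) = 0.006677 × 24.30 = 0.1623 g

0.162 g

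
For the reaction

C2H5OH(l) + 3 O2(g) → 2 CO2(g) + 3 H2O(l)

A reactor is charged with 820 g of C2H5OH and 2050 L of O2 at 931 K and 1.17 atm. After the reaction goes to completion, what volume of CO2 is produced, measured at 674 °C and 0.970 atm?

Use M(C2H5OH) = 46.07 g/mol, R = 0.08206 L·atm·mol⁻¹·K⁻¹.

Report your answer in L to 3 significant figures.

n(C2H5OH) = 820 / 46.07 = 17.80 mol
n(O2) = PV/RT = (1.17 × 2050) / (0.08206 × 931) = 31.39 mol
For 17.80 mol C2H5OH, stoichiometry requires (3/1) × 17.80 = 53.40 mol O2; 31.39 mol is available, so O2 is limiting.
n(CO2) = (2/3) × 31.39 = 20.93 mol
V(CO2) = nRT/P = 20.93 × 0.08206 × 947.15 / 0.970 = 1677 L

1680 L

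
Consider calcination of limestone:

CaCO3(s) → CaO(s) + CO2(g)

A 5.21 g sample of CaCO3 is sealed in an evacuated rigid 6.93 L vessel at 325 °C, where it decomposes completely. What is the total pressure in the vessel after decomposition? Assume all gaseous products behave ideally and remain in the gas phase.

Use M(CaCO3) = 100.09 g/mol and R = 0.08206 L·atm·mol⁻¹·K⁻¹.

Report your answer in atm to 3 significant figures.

0.369 atm

n(CaCO3) = 5.21 / 100.09 = 0.05205 mol
n(gas produced) = (1/1) × 0.05205 = 0.05205 mol
P = nRT/V = 0.05205 × 0.08206 × 598.15 / 6.93 = 0.3687 atm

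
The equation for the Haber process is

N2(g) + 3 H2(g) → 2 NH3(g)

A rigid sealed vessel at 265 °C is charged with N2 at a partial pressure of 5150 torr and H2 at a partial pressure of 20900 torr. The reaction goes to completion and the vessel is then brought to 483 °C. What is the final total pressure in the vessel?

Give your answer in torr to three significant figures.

At constant V, partial pressures at 265 °C are proportional to moles, so apply stoichiometry directly to pressures.
P(H2) required for 5150 torr of N2 = (3/1) × 5150 = 15450 torr; available 20900 torr, so N2 is limiting.
P(H2) remaining = 20900 − (3/1) × 5150 = 5450 torr
P(gaseous products) = (2)/1 × 5150 = 10300 torr
P_total at 265 °C = 5450 + 10300 = 15750 torr
Scaling to 483 °C: P = 15750 × 756.15/538.15 = 22130 torr

22100 torr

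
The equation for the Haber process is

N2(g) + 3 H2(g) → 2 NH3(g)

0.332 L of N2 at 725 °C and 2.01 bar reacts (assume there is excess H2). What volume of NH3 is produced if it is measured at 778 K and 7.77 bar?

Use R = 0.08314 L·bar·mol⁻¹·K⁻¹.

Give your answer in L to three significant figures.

0.134 L

n(N2) = PV/RT = (2.01 × 0.332) / (0.08314 × 998.15) = 0.008041 mol
n(NH3) = (2/1) × 0.008041 = 0.01608 mol
V = nRT/P = 0.01608 × 0.08314 × 778 / 7.77 = 0.1339 L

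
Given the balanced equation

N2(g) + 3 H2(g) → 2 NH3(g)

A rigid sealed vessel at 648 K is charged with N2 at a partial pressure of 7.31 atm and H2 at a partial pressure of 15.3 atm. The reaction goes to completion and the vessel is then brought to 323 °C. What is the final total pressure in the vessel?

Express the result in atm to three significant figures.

Because the vessel is rigid and T is held at 648 K, work the stoichiometry in partial pressures (P_i = n_iRT/V).
P(H2) required for 7.31 atm of N2 = (3/1) × 7.31 = 21.93 atm; available 15.3 atm, so H2 is limiting.
P(N2) remaining = 7.31 − (1/3) × 15.3 = 2.210 atm
P(gaseous products) = (2)/3 × 15.3 = 10.20 atm
P_total at 648 K = 2.210 + 10.20 = 12.41 atm
Scaling to 323 °C: P = 12.41 × 596.15/648 = 11.42 atm

11.4 atm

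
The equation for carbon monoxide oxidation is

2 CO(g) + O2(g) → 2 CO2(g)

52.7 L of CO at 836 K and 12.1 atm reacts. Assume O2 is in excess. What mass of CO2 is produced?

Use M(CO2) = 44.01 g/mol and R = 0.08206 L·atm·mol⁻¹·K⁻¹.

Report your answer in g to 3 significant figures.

n(CO) = PV/RT = (12.1 × 52.7) / (0.08206 × 836) = 9.295 mol
n(CO2) = (2/2) × 9.295 = 9.295 mol
m(CO2) = 9.295 × 44.01 = 409.1 g

409 g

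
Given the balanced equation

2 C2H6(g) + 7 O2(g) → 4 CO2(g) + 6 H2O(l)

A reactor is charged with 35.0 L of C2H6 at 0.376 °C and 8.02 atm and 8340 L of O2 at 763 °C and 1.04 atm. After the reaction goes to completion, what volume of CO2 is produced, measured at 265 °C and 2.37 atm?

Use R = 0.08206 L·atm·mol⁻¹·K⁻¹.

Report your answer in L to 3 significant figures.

466 L

n(C2H6) = PV/RT = (8.02 × 35.0) / (0.08206 × 273.526) = 12.51 mol
n(O2) = PV/RT = (1.04 × 8340) / (0.08206 × 1036.15) = 102.0 mol
For 12.51 mol C2H6, stoichiometry requires (7/2) × 12.51 = 43.78 mol O2; 102.0 mol is available, so C2H6 is limiting.
n(CO2) = (4/2) × 12.51 = 25.02 mol
V(CO2) = nRT/P = 25.02 × 0.08206 × 538.15 / 2.37 = 466.2 L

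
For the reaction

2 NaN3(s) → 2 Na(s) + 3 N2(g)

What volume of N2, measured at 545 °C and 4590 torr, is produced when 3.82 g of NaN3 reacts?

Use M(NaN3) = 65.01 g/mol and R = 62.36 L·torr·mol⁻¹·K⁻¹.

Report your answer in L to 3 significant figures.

0.980 L

n(NaN3) = 3.820 / 65.01 = 0.05876 mol
n(N2) = (3/2) × 0.05876 = 0.08814 mol
V = nRT/P = 0.08814 × 62.36 × 818.15 / 4590 = 0.9797 L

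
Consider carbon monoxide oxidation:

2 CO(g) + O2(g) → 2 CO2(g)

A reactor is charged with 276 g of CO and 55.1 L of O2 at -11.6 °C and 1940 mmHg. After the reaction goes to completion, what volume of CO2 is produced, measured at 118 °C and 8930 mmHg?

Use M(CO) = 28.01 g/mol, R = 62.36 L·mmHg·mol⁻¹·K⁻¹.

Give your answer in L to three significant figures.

n(CO) = 276 / 28.01 = 9.854 mol
n(O2) = PV/RT = (1940 × 55.1) / (62.36 × 261.55) = 6.554 mol
For 9.854 mol CO, stoichiometry requires (1/2) × 9.854 = 4.927 mol O2; 6.554 mol is available, so CO is limiting.
n(CO2) = (2/2) × 9.854 = 9.854 mol
V(CO2) = nRT/P = 9.854 × 62.36 × 391.15 / 8930 = 26.92 L

26.9 L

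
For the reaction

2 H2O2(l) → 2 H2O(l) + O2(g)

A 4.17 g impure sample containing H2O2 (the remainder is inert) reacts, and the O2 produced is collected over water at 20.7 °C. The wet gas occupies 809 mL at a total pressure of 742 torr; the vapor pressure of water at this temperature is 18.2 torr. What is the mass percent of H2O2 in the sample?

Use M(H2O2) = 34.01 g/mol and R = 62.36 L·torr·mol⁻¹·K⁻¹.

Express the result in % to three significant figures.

52.1 %

P(O2) = 742 − 18.2 = 723.8 torr
n(O2) = PV/RT = (723.8 × 0.8090) / (62.36 × 293.85) = 0.03195 mol
n(H2O2) = (2/1) × 0.03195 = 0.06390 mol
m(H2O2) = 0.06390 × 34.01 = 2.173 g
%H2O2 = 2.173 / 4.17 × 100 = 52.11%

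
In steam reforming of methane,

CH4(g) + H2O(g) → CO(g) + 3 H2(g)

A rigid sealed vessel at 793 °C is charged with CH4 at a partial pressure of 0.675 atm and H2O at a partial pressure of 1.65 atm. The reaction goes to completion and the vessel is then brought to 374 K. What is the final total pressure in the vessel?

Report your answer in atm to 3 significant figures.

1.29 atm

At constant V, partial pressures at 793 °C are proportional to moles, so apply stoichiometry directly to pressures.
P(H2O) required for 0.675 atm of CH4 = (1/1) × 0.675 = 0.6750 atm; available 1.65 atm, so CH4 is limiting.
P(H2O) remaining = 1.65 − (1/1) × 0.675 = 0.9750 atm
P(gaseous products) = (1+3)/1 × 0.675 = 2.700 atm
P_total at 793 °C = 0.9750 + 2.700 = 3.675 atm
Scaling to 374 K: P = 3.675 × 374/1066.15 = 1.289 atm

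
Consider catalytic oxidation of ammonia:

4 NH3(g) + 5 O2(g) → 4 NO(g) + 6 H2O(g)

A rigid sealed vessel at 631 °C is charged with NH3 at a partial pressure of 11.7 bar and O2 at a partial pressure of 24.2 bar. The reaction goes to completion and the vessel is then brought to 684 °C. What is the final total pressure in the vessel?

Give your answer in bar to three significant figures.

41.1 bar

Because the vessel is rigid and T is held at 631 °C, work the stoichiometry in partial pressures (P_i = n_iRT/V).
P(O2) required for 11.7 bar of NH3 = (5/4) × 11.7 = 14.62 bar; available 24.2 bar, so NH3 is limiting.
P(O2) remaining = 24.2 − (5/4) × 11.7 = 9.575 bar
P(gaseous products) = (4+6)/4 × 11.7 = 29.25 bar
P_total at 631 °C = 9.575 + 29.25 = 38.83 bar
Scaling to 684 °C: P = 38.83 × 957.15/904.15 = 41.11 bar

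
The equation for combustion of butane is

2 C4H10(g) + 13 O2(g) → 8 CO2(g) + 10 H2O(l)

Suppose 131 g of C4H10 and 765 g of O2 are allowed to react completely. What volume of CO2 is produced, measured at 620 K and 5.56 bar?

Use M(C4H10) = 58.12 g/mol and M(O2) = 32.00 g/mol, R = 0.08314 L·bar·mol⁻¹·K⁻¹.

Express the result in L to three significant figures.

n(C4H10) = 131 / 58.12 = 2.254 mol
n(O2) = 765 / 32.00 = 23.91 mol
For 2.254 mol C4H10, stoichiometry requires (13/2) × 2.254 = 14.65 mol O2; 23.91 mol is available, so C4H10 is limiting.
n(CO2) = (8/2) × 2.254 = 9.016 mol
V(CO2) = nRT/P = 9.016 × 0.08314 × 620 / 5.56 = 83.59 L

83.6 L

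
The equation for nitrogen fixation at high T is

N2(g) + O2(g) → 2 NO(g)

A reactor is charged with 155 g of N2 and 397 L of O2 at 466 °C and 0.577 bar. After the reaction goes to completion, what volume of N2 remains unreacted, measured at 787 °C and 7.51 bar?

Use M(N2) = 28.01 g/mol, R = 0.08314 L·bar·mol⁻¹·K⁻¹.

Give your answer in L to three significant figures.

21.2 L

n(N2) = 155 / 28.01 = 5.534 mol
n(O2) = PV/RT = (0.577 × 397) / (0.08314 × 739.15) = 3.728 mol
For 5.534 mol N2, stoichiometry requires (1/1) × 5.534 = 5.534 mol O2; 3.728 mol is available, so O2 is limiting.
n(N2) consumed = (1/1) × 3.728 = 3.728 mol; remaining = 5.534 − 3.728 = 1.806 mol
V(N2) = nRT/P = 1.806 × 0.08314 × 1060.15 / 7.51 = 21.20 L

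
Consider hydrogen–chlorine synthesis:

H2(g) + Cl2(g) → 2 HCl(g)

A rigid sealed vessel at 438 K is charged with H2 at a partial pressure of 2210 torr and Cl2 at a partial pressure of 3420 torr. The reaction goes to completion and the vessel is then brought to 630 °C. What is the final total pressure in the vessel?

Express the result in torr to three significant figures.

11600 torr

At constant V, partial pressures at 438 K are proportional to moles, so apply stoichiometry directly to pressures.
P(Cl2) required for 2210 torr of H2 = (1/1) × 2210 = 2210 torr; available 3420 torr, so H2 is limiting.
P(Cl2) remaining = 3420 − (1/1) × 2210 = 1210 torr
P(gaseous products) = (2)/1 × 2210 = 4420 torr
P_total at 438 K = 1210 + 4420 = 5630 torr
Scaling to 630 °C: P = 5630 × 903.15/438 = 11610 torr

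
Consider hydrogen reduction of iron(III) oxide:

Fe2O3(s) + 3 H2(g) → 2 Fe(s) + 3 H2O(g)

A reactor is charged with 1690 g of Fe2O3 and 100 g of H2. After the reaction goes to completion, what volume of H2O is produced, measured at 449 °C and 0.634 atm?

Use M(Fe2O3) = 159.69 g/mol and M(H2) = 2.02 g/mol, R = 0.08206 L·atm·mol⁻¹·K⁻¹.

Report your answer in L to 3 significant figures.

n(Fe2O3) = 1690 / 159.69 = 10.58 mol
n(H2) = 100 / 2.02 = 49.50 mol
For 10.58 mol Fe2O3, stoichiometry requires (3/1) × 10.58 = 31.74 mol H2; 49.50 mol is available, so Fe2O3 is limiting.
n(H2O) = (3/1) × 10.58 = 31.74 mol
V(H2O) = nRT/P = 31.74 × 0.08206 × 722.15 / 0.634 = 2967 L

2970 L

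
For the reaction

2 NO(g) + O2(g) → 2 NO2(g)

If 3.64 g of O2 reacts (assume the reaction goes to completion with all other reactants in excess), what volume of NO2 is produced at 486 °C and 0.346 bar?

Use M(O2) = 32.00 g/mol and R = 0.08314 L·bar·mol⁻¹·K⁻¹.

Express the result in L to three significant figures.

n(O2) = 3.640 / 32.00 = 0.1138 mol
n(NO2) = (2/1) × 0.1138 = 0.2276 mol
V = nRT/P = 0.2276 × 0.08314 × 759.15 / 0.346 = 41.52 L

41.5 L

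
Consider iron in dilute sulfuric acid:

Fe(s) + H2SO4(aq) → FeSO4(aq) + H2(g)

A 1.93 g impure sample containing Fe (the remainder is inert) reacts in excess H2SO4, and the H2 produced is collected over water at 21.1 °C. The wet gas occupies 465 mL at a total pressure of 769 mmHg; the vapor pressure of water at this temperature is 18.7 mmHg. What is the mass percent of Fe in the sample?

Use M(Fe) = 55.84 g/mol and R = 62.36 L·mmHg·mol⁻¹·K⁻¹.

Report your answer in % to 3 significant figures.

55.0 %

P(H2) = 769 − 18.7 = 750.3 mmHg
n(H2) = PV/RT = (750.3 × 0.4650) / (62.36 × 294.25) = 0.01901 mol
n(Fe) = (1/1) × 0.01901 = 0.01901 mol
m(Fe) = 0.01901 × 55.84 = 1.062 g
%Fe = 1.062 / 1.93 × 100 = 55.03%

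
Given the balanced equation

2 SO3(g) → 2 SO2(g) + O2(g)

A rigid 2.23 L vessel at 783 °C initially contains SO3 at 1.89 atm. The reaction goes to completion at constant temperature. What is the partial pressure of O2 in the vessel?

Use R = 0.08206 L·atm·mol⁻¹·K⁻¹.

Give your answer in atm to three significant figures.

0.945 atm

n(SO3)₀ = PV/RT = (1.89 × 2.23) / (0.08206 × 1056.15) = 0.04863 mol
n(O2) = (1/2) × 0.04863 = 0.02431 mol
P(O2) = nRT/V = 0.02431 × 0.08206 × 1056.15 / 2.23 = 0.9448 atm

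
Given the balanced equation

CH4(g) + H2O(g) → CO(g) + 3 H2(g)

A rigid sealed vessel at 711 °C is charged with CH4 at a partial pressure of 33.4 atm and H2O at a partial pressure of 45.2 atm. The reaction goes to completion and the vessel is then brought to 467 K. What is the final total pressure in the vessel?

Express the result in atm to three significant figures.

69.0 atm

Because the vessel is rigid and T is held at 711 °C, work the stoichiometry in partial pressures (P_i = n_iRT/V).
P(H2O) required for 33.4 atm of CH4 = (1/1) × 33.4 = 33.40 atm; available 45.2 atm, so CH4 is limiting.
P(H2O) remaining = 45.2 − (1/1) × 33.4 = 11.80 atm
P(gaseous products) = (1+3)/1 × 33.4 = 133.6 atm
P_total at 711 °C = 11.80 + 133.6 = 145.4 atm
Scaling to 467 K: P = 145.4 × 467/984.15 = 69.00 atm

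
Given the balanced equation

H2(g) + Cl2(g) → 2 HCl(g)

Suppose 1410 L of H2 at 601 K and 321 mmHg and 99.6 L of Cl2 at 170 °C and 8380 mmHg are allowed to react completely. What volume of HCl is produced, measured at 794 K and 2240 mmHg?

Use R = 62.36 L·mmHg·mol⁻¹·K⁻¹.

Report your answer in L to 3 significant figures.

n(H2) = PV/RT = (321 × 1410) / (62.36 × 601) = 12.08 mol
n(Cl2) = PV/RT = (8380 × 99.6) / (62.36 × 443.15) = 30.20 mol
For 12.08 mol H2, stoichiometry requires (1/1) × 12.08 = 12.08 mol Cl2; 30.20 mol is available, so H2 is limiting.
n(HCl) = (2/1) × 12.08 = 24.16 mol
V(HCl) = nRT/P = 24.16 × 62.36 × 794 / 2240 = 534.0 L

534 L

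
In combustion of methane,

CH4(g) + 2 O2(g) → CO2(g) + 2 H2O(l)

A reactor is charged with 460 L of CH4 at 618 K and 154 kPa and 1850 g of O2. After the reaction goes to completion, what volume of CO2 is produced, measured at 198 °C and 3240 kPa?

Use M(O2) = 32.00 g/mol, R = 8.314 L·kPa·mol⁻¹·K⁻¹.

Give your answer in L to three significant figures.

16.7 L

n(CH4) = PV/RT = (154 × 460) / (8.314 × 618) = 13.79 mol
n(O2) = 1850 / 32.00 = 57.81 mol
For 13.79 mol CH4, stoichiometry requires (2/1) × 13.79 = 27.58 mol O2; 57.81 mol is available, so CH4 is limiting.
n(CO2) = (1/1) × 13.79 = 13.79 mol
V(CO2) = nRT/P = 13.79 × 8.314 × 471.15 / 3240 = 16.67 L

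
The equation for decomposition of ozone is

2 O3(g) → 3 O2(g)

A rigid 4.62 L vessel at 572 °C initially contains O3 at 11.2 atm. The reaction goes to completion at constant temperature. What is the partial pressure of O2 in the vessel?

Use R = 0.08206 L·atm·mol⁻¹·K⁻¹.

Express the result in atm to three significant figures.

n(O3)₀ = PV/RT = (11.2 × 4.62) / (0.08206 × 845.15) = 0.7461 mol
n(O2) = (3/2) × 0.7461 = 1.119 mol
P(O2) = nRT/V = 1.119 × 0.08206 × 845.15 / 4.62 = 16.80 atm

16.8 atm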